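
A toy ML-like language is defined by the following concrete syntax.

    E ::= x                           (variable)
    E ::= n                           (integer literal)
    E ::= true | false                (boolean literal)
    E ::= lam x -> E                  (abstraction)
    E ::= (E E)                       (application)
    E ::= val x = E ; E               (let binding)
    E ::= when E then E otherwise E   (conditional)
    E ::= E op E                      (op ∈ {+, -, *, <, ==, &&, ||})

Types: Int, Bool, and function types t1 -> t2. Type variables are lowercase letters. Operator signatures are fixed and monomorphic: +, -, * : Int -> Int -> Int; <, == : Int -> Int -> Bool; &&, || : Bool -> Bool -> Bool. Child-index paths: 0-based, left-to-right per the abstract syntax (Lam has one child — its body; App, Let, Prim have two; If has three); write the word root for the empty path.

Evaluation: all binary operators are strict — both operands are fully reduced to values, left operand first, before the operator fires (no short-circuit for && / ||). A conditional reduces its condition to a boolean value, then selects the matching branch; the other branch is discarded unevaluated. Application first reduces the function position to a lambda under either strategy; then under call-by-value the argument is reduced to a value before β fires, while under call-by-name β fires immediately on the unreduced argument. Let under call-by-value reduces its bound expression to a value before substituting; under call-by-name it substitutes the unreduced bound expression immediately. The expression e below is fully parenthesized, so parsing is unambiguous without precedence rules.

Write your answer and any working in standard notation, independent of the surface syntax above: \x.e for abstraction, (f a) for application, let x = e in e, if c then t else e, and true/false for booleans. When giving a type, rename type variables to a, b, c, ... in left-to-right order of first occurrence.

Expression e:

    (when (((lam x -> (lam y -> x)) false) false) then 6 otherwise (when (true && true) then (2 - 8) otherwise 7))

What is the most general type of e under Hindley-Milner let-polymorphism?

Derivation:
x : a
\y._ : b -> a
\x._ : a -> b -> a
  unify a -> b -> a ~ Bool -> c
  unify a ~ Bool
  unify b -> Bool ~ c
_ _ : b -> Bool
  unify b -> Bool ~ Bool -> d
  unify b ~ Bool
  unify Bool ~ d
_ _ : Bool
  unify Bool ~ Bool
  unify Bool ~ Bool
  unify Bool ~ Bool
  unify Bool ~ Bool
  unify Int ~ Int
  unify Int ~ Int
  unify Int ~ Int
  unify Int ~ Int

Answer: Int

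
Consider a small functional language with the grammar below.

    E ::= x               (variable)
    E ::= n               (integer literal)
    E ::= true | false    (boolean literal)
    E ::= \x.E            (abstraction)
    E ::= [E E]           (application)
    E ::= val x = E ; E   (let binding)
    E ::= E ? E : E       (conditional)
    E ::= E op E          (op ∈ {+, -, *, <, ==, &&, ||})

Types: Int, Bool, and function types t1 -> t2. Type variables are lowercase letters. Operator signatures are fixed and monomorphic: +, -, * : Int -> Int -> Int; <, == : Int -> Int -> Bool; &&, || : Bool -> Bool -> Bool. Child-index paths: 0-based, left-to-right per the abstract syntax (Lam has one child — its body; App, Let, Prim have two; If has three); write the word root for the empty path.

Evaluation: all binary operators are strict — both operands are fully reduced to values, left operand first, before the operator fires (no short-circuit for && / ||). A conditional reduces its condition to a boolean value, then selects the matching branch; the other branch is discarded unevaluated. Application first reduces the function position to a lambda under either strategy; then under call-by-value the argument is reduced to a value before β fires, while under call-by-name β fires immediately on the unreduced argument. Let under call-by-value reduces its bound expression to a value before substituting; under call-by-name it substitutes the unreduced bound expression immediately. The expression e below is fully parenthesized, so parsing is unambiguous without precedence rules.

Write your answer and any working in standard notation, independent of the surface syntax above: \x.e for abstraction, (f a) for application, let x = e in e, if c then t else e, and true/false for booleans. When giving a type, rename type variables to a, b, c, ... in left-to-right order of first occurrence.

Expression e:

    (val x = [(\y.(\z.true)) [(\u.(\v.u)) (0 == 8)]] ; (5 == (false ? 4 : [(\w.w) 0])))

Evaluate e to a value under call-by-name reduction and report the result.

Derivation:
step 0: (let x = ((\y.(\z.true)) ((\u.(\v.u)) (0 == 8))) in (5 == (if false then 4 else ((\w.w) 0))))
step 1: [let@root] (5 == (if false then 4 else ((\w.w) 0)))
step 2: [if@1] (5 == ((\w.w) 0))
step 3: [beta@1] (5 == 0)
step 4: [delta@root] false

Answer: false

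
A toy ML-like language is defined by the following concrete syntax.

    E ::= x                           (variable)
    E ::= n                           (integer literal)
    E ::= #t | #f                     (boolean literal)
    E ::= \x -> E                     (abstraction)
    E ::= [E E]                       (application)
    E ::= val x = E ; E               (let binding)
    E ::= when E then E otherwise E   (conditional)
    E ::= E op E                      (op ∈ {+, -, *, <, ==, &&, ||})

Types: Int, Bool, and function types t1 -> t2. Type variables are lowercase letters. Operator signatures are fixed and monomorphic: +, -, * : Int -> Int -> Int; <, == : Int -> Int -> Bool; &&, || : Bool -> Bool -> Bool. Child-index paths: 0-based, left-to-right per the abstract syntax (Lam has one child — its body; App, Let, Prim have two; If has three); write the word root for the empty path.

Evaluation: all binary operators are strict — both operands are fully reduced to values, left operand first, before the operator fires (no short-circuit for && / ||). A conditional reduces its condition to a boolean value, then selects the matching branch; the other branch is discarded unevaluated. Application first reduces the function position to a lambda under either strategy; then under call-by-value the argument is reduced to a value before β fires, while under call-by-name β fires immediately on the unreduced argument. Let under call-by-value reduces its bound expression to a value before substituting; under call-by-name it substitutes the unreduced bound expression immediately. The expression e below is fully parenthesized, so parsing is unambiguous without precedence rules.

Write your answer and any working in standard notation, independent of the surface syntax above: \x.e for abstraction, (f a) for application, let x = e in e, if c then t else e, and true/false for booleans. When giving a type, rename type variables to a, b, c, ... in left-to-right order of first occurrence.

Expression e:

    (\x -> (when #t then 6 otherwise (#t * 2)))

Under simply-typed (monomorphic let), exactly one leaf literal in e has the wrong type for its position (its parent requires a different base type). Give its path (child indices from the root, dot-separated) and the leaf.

Trace:
  unify Bool ~ Bool
  unify Bool ~ Int
  FAIL: mismatch Bool ~ Int

Answer: 0.2.0 : true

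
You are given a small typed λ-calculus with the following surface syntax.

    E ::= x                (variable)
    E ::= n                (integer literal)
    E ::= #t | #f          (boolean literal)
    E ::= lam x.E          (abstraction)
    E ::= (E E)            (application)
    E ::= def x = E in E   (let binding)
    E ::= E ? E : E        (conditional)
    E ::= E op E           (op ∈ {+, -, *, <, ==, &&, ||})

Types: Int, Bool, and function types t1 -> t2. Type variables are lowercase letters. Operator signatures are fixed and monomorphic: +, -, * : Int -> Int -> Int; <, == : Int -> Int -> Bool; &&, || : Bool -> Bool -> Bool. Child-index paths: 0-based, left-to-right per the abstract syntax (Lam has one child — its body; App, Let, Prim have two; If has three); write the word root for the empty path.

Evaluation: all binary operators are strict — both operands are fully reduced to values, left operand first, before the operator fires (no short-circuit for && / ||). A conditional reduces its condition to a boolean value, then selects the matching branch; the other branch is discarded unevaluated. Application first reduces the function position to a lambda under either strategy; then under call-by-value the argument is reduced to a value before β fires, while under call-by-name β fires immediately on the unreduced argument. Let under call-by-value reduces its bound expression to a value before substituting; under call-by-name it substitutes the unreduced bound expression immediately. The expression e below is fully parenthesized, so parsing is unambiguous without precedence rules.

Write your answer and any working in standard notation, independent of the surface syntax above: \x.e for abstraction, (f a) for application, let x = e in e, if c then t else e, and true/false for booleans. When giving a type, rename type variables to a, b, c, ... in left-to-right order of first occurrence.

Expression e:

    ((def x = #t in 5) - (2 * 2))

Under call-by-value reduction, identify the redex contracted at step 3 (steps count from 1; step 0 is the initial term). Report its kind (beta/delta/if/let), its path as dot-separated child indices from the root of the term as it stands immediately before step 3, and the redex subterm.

Derivation:
step 0: ((let x = true in 5) - (2 * 2))
step 1: [let@0] (5 - (2 * 2))
step 2: [delta@1] (5 - 4)
step 3: [delta@root] 1

Answer: delta at root : (5 - 4)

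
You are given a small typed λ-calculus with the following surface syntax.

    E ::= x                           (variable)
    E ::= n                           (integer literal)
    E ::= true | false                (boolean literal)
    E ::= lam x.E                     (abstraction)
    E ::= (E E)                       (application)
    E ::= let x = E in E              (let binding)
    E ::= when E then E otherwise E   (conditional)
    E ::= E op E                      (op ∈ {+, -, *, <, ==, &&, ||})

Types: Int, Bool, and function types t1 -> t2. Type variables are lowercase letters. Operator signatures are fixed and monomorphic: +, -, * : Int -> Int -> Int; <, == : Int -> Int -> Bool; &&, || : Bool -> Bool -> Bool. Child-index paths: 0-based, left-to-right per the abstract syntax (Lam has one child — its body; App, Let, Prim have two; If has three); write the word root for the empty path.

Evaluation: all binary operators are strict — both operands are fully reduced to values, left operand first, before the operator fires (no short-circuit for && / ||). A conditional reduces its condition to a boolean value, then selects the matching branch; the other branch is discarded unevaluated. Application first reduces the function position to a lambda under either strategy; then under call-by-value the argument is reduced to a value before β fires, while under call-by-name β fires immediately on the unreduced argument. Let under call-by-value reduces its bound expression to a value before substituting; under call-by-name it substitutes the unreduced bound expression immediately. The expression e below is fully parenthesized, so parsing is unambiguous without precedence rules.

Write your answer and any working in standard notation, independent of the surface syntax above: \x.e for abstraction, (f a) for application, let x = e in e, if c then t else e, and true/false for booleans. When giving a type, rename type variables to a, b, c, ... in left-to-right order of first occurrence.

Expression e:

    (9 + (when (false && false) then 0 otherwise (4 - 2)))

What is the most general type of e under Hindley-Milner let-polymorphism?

Answer: Int

Working:
  unify Int ~ Int
  unify Bool ~ Bool
  unify Bool ~ Bool
  unify Bool ~ Bool
  unify Int ~ Int
  unify Int ~ Int
  unify Int ~ Int
  unify Int ~ Int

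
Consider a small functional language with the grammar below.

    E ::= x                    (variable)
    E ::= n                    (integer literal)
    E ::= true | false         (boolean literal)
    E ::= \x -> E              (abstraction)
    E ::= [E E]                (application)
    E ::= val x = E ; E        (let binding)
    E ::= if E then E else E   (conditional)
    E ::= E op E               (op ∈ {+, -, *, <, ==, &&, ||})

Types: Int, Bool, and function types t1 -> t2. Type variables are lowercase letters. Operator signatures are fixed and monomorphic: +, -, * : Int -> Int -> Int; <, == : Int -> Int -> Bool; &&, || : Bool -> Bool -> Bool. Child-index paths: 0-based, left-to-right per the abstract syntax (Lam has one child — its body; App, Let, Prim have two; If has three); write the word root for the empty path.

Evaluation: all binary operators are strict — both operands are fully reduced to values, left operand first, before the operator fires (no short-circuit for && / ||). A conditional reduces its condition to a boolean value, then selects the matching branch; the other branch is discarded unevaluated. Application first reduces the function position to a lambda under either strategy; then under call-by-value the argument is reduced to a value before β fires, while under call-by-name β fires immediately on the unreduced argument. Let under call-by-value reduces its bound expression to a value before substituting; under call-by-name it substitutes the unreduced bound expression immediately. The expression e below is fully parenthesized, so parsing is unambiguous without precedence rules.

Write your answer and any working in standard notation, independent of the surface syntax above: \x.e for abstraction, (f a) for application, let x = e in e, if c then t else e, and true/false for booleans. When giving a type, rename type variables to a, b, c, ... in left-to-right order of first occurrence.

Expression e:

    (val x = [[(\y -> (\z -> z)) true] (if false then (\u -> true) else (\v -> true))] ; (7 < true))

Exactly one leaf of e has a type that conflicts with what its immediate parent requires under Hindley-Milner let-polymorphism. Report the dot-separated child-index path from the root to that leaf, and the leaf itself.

Answer: 1.1 : true

Trace:
z : b
\z._ : b -> b
\y._ : a -> b -> b
  unify a -> b -> b ~ Bool -> c
  unify a ~ Bool
  unify b -> b ~ c
_ _ : b -> b
  unify Bool ~ Bool
\u._ : d -> Bool
\v._ : e -> Bool
  unify d -> Bool ~ e -> Bool
  unify d ~ e
  unify Bool ~ Bool
  unify b -> b ~ (e -> Bool) -> f
  unify b ~ e -> Bool
  unify e -> Bool ~ f
_ _ : e -> Bool
let x : forall. e -> Bool
  unify Int ~ Int
  unify Bool ~ Int
  FAIL: mismatch Bool ~ Int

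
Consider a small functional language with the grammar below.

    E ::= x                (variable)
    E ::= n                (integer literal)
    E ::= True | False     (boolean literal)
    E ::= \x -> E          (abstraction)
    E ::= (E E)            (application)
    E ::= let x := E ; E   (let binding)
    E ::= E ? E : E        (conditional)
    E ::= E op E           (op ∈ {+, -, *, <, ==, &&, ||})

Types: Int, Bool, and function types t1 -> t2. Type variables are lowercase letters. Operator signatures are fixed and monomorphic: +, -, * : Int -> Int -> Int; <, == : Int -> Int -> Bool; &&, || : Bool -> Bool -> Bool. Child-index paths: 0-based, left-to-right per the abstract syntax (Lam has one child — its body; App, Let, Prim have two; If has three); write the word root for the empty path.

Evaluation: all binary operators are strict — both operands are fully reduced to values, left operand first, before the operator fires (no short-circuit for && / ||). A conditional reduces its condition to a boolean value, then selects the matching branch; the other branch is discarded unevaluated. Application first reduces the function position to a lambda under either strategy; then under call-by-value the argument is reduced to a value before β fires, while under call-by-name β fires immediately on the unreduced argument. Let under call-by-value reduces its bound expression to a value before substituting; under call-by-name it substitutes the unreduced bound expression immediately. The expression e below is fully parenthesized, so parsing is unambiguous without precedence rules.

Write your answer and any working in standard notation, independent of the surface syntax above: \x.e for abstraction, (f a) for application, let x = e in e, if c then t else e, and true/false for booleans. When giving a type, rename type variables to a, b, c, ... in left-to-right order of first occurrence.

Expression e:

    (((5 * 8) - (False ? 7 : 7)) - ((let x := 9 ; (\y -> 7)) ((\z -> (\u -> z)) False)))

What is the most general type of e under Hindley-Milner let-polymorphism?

Trace:
  unify Int ~ Int
  unify Int ~ Int
  unify Int ~ Int
  unify Bool ~ Bool
  unify Int ~ Int
  unify Int ~ Int
  unify Int ~ Int
let x : Int
\y._ : a -> Int
z : b
\u._ : c -> b
\z._ : b -> c -> b
  unify b -> c -> b ~ Bool -> d
  unify b ~ Bool
  unify c -> Bool ~ d
_ _ : c -> Bool
  unify a -> Int ~ (c -> Bool) -> e
  unify a ~ c -> Bool
  unify Int ~ e
_ _ : Int
  unify Int ~ Int

Answer: Int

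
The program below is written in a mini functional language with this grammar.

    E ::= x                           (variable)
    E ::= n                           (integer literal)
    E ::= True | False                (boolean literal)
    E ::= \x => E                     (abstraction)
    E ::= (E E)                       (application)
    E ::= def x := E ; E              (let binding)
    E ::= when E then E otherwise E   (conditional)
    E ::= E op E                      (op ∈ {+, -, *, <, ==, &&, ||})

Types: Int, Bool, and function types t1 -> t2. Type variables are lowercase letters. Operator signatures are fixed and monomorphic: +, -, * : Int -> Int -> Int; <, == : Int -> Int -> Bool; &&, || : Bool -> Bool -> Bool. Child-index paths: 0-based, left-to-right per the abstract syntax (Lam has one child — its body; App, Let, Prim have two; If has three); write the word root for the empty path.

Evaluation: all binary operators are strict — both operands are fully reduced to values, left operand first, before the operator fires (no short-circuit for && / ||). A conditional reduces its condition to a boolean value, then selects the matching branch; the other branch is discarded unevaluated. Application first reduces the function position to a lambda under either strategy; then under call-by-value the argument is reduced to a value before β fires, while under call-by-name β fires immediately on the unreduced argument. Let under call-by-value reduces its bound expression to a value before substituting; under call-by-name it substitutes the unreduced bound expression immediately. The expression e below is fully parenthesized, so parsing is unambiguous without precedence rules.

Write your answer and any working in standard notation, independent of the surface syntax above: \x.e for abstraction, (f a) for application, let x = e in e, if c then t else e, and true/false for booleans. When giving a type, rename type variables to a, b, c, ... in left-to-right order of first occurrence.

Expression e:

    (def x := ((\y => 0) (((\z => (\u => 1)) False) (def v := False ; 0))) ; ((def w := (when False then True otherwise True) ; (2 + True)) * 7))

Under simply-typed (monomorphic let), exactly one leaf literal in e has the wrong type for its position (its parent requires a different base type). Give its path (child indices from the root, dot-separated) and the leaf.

Working:
\y._ : a -> Int
\u._ : c -> Int
\z._ : b -> c -> Int
  unify b -> c -> Int ~ Bool -> d
  unify b ~ Bool
  unify c -> Int ~ d
_ _ : c -> Int
let v : Bool
  unify c -> Int ~ Int -> e
  unify c ~ Int
  unify Int ~ e
_ _ : Int
  unify a -> Int ~ Int -> f
  unify a ~ Int
  unify Int ~ f
_ _ : Int
let x : Int
  unify Bool ~ Bool
  unify Bool ~ Bool
let w : Bool
  unify Int ~ Int
  unify Bool ~ Int
  FAIL: mismatch Bool ~ Int

Answer: 1.0.1.1 : true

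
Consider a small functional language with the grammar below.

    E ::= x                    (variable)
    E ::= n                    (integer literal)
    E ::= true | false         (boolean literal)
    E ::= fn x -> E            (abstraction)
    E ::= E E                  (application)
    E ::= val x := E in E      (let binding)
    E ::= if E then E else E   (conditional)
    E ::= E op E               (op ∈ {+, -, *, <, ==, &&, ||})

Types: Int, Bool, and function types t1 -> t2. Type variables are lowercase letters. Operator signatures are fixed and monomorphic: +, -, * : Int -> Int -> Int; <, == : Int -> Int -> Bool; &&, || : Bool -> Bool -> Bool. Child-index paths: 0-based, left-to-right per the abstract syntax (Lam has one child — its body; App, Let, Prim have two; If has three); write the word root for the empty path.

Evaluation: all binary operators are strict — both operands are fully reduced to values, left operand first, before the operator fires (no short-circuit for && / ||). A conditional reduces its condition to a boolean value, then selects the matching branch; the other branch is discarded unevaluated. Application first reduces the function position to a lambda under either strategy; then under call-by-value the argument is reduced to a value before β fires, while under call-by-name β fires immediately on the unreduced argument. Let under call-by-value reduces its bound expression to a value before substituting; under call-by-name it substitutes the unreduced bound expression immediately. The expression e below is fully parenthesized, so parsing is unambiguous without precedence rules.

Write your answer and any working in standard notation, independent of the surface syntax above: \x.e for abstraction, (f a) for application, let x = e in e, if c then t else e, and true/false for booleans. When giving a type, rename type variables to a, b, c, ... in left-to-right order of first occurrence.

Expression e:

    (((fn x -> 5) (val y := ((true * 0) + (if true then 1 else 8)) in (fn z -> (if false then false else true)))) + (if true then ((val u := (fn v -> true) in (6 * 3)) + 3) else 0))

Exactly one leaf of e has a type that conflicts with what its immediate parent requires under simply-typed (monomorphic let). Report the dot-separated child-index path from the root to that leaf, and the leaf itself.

Derivation:
\x._ : a -> Int
  unify Bool ~ Int
  FAIL: mismatch Bool ~ Int

Answer: 0.1.0.0.0 : true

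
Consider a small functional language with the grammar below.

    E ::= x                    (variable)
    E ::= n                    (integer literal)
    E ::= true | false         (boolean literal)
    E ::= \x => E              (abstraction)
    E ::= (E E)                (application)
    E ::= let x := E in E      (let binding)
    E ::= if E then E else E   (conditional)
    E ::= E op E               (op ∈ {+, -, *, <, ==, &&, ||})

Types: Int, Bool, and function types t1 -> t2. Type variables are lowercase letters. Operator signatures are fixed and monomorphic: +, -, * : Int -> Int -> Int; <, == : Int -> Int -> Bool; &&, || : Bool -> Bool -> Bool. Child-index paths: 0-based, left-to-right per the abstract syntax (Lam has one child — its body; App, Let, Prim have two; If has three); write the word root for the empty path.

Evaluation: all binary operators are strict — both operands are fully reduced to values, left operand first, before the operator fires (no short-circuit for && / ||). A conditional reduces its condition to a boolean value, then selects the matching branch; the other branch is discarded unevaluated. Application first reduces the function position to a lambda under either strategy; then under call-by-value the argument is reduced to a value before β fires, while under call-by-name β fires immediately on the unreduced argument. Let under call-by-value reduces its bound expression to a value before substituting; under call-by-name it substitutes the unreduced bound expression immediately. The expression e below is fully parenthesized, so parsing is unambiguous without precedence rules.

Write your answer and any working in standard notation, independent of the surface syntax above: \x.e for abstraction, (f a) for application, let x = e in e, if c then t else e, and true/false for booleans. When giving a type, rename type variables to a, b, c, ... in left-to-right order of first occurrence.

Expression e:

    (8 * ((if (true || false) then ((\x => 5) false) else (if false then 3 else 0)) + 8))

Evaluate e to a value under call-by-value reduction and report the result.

Trace:
step 0: (8 * ((if (true || false) then ((\x.5) false) else (if false then 3 else 0)) + 8))
step 1: [delta@1.0.0] (8 * ((if true then ((\x.5) false) else (if false then 3 else 0)) + 8))
step 2: [if@1.0] (8 * (((\x.5) false) + 8))
step 3: [beta@1.0] (8 * (5 + 8))
step 4: [delta@1] (8 * 13)
step 5: [delta@root] 104

Answer: 104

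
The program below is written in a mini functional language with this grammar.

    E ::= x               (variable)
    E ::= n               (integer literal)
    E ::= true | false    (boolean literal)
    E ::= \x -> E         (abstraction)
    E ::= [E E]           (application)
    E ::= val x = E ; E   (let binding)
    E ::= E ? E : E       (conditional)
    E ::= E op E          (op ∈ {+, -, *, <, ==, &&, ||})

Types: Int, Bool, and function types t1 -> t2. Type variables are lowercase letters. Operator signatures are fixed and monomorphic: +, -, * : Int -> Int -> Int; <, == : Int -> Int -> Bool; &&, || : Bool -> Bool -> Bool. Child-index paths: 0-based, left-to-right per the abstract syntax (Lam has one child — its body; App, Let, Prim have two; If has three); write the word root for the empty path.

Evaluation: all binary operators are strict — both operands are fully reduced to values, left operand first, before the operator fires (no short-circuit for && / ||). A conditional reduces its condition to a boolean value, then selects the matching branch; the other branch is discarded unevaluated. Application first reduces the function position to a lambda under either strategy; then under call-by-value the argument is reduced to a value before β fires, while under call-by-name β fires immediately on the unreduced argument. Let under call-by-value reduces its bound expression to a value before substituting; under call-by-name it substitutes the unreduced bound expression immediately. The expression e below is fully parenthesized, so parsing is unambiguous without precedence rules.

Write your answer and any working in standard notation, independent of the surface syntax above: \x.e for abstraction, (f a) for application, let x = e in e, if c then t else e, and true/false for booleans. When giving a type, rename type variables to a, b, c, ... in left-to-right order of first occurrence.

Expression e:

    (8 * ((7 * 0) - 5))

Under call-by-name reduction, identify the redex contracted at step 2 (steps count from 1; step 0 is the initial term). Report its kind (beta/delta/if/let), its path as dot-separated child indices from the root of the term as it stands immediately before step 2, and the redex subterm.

Answer: delta at 1 : (0 - 5)

Working:
step 0: (8 * ((7 * 0) - 5))
step 1: [delta@1.0] (8 * (0 - 5))
step 2: [delta@1] (8 * -5)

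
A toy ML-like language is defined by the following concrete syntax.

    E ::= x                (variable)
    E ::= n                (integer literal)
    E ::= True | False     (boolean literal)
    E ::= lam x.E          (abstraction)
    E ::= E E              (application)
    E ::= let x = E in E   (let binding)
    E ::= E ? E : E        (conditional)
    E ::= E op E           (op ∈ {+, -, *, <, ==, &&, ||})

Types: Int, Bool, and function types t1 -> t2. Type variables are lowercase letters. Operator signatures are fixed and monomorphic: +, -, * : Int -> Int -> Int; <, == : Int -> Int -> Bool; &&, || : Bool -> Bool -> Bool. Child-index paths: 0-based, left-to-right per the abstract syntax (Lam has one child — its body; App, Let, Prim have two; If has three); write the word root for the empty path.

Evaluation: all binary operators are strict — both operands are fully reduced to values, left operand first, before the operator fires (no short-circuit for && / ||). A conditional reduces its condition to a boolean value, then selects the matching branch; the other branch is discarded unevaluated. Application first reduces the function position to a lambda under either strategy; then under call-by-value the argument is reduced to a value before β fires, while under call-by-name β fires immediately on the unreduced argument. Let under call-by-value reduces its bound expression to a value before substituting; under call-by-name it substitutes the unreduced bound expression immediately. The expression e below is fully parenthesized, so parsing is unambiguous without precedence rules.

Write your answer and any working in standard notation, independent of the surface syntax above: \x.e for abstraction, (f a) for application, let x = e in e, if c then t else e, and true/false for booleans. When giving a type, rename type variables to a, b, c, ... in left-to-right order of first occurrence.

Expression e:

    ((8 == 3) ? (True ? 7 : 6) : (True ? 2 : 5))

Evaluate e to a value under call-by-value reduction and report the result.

Answer: 2

Working:
step 0: (if (8 == 3) then (if true then 7 else 6) else (if true then 2 else 5))
step 1: [delta@0] (if false then (if true then 7 else 6) else (if true then 2 else 5))
step 2: [if@root] (if true then 2 else 5)
step 3: [if@root] 2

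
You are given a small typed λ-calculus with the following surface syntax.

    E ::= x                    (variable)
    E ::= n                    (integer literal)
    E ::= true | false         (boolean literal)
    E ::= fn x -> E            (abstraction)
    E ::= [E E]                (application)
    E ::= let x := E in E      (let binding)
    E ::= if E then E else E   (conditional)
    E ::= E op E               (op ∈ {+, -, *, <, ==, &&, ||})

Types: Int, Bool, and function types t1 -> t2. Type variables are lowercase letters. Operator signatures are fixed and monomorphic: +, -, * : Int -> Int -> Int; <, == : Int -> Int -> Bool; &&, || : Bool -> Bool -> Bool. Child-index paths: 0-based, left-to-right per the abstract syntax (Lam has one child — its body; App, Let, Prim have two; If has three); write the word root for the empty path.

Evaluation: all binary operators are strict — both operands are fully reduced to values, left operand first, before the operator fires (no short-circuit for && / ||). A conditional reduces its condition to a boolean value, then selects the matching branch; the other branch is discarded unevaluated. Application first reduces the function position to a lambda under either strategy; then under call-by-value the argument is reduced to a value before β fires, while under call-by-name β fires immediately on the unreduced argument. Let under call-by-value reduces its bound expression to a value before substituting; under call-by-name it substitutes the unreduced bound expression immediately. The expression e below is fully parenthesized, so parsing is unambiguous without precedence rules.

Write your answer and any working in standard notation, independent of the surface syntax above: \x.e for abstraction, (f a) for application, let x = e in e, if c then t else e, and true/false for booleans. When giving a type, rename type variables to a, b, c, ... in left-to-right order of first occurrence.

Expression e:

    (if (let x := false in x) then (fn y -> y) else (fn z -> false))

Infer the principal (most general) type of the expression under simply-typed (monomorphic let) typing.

Answer: Bool -> Bool

Derivation:
let x : Bool
x : Bool
  unify Bool ~ Bool
y : a
\y._ : a -> a
\z._ : b -> Bool
  unify a -> a ~ b -> Bool
  unify a ~ b
  unify b ~ Bool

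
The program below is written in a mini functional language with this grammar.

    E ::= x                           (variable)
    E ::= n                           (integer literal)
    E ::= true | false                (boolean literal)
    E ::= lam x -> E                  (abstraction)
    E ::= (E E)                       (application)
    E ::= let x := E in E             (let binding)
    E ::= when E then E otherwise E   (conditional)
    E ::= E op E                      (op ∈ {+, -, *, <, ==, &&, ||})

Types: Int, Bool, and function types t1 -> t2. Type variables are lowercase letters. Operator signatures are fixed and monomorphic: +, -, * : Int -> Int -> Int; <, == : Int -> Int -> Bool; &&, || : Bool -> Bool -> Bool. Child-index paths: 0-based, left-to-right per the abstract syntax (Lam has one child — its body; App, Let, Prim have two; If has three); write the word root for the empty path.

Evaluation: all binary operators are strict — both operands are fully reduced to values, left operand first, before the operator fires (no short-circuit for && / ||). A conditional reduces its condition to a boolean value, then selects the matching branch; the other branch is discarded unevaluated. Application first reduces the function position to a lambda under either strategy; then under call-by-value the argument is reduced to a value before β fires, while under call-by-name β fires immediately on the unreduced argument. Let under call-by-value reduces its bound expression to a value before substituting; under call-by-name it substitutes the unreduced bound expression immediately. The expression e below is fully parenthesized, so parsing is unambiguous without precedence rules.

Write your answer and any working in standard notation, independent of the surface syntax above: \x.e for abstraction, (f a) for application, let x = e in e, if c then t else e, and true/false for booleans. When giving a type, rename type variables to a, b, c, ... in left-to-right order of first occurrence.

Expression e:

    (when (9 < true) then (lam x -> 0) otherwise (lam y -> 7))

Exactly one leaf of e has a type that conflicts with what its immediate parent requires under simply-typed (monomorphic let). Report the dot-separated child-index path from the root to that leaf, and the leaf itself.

Trace:
  unify Int ~ Int
  unify Bool ~ Int
  FAIL: mismatch Bool ~ Int

Answer: 0.1 : true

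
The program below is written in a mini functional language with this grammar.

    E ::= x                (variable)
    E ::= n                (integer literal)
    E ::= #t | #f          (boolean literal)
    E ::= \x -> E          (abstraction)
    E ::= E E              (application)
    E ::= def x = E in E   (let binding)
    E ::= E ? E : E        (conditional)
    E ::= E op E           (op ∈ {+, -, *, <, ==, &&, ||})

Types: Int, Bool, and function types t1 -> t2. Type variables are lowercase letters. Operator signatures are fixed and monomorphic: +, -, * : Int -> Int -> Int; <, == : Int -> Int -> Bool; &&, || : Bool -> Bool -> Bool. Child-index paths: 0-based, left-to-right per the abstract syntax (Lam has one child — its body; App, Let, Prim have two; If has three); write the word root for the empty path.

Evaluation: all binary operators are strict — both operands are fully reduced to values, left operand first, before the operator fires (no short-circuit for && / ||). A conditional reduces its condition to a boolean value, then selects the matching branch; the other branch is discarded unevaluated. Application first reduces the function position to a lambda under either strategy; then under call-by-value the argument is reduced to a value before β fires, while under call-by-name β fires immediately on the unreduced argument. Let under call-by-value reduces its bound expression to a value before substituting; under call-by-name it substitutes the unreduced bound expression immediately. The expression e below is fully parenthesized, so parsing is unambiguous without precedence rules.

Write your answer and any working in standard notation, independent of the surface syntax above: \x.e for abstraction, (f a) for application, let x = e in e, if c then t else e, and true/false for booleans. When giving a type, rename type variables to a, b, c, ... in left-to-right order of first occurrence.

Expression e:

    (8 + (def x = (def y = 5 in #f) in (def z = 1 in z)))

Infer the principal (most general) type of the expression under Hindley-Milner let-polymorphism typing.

Derivation:
  unify Int ~ Int
let y : Int
let x : Bool
let z : Int
z : Int
  unify Int ~ Int

Answer: Int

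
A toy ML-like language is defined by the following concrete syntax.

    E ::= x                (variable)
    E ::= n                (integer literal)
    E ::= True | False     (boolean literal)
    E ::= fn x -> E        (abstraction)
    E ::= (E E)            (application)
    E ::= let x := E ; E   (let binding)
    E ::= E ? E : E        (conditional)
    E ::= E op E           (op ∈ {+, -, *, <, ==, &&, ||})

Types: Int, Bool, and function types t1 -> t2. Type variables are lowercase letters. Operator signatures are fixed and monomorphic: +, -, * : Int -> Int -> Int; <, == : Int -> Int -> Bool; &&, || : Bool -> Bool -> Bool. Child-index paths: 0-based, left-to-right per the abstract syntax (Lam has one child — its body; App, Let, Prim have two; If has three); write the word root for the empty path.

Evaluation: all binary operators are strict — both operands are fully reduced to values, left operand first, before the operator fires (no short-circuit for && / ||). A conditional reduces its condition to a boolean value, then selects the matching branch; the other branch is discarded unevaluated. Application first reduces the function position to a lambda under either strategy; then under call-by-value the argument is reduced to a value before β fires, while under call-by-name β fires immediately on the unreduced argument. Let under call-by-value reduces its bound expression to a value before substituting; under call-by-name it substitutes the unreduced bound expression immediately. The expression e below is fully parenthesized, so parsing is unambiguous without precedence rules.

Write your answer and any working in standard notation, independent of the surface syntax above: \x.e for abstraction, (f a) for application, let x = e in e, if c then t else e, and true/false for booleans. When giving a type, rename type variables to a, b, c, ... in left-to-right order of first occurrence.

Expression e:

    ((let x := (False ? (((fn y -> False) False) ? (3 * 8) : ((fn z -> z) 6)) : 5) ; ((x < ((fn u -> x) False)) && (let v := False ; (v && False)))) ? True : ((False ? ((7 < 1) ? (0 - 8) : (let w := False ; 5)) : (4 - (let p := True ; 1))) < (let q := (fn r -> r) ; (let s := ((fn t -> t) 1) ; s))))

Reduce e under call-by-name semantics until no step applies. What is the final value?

Trace:
step 0: (if (let x = (if false then (if ((\y.false) false) then (3 * 8) else ((\z.z) 6)) else 5) in ((x < ((\u.x) false)) && (let v = false in (v && false)))) then true else ((if false then (if (7 < 1) then (0 - 8) else (let w = false in 5)) else (4 - (let p = true in 1))) < (let q = (\r.r) in (let s = ((\t.t) 1) in s))))
step 1: [let@0] (if (((if false then (if ((\y.false) false) then (3 * 8) else ((\z.z) 6)) else 5) < ((\u.(if false then (if ((\y.false) false) then (3 * 8) else ((\z.z) 6)) else 5)) false)) && (let v = false in (v && false))) then true else ((if false then (if (7 < 1) then (0 - 8) else (let w = false in 5)) else (4 - (let p = true in 1))) < (let q = (\r.r) in (let s = ((\t.t) 1) in s))))
step 2: [if@0.0.0] (if ((5 < ((\u.(if false then (if ((\y.false) false) then (3 * 8) else ((\z.z) 6)) else 5)) false)) && (let v = false in (v && false))) then true else ((if false then (if (7 < 1) then (0 - 8) else (let w = false in 5)) else (4 - (let p = true in 1))) < (let q = (\r.r) in (let s = ((\t.t) 1) in s))))
step 3: [beta@0.0.1] (if ((5 < (if false then (if ((\y.false) false) then (3 * 8) else ((\z.z) 6)) else 5)) && (let v = false in (v && false))) then true else ((if false then (if (7 < 1) then (0 - 8) else (let w = false in 5)) else (4 - (let p = true in 1))) < (let q = (\r.r) in (let s = ((\t.t) 1) in s))))
step 4: [if@0.0.1] (if ((5 < 5) && (let v = false in (v && false))) then true else ((if false then (if (7 < 1) then (0 - 8) else (let w = false in 5)) else (4 - (let p = true in 1))) < (let q = (\r.r) in (let s = ((\t.t) 1) in s))))
step 5: [delta@0.0] (if (false && (let v = false in (v && false))) then true else ((if false then (if (7 < 1) then (0 - 8) else (let w = false in 5)) else (4 - (let p = true in 1))) < (let q = (\r.r) in (let s = ((\t.t) 1) in s))))
step 6: [let@0.1] (if (false && (false && false)) then true else ((if false then (if (7 < 1) then (0 - 8) else (let w = false in 5)) else (4 - (let p = true in 1))) < (let q = (\r.r) in (let s = ((\t.t) 1) in s))))
step 7: [delta@0.1] (if (false && false) then true else ((if false then (if (7 < 1) then (0 - 8) else (let w = false in 5)) else (4 - (let p = true in 1))) < (let q = (\r.r) in (let s = ((\t.t) 1) in s))))
step 8: [delta@0] (if false then true else ((if false then (if (7 < 1) then (0 - 8) else (let w = false in 5)) else (4 - (let p = true in 1))) < (let q = (\r.r) in (let s = ((\t.t) 1) in s))))
step 9: [if@root] ((if false then (if (7 < 1) then (0 - 8) else (let w = false in 5)) else (4 - (let p = true in 1))) < (let q = (\r.r) in (let s = ((\t.t) 1) in s)))
step 10: [if@0] ((4 - (let p = true in 1)) < (let q = (\r.r) in (let s = ((\t.t) 1) in s)))
step 11: [let@0.1] ((4 - 1) < (let q = (\r.r) in (let s = ((\t.t) 1) in s)))
step 12: [delta@0] (3 < (let q = (\r.r) in (let s = ((\t.t) 1) in s)))
step 13: [let@1] (3 < (let s = ((\t.t) 1) in s))
step 14: [let@1] (3 < ((\t.t) 1))
step 15: [beta@1] (3 < 1)
step 16: [delta@root] false

Answer: false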